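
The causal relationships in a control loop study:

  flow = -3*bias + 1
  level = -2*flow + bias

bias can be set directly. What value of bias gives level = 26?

Substituting into the level equation gives level = 7*bias - 2.
Solve 7*bias - 2 = 26: bias = (26 + 2) / 7 = 4.

bias = 4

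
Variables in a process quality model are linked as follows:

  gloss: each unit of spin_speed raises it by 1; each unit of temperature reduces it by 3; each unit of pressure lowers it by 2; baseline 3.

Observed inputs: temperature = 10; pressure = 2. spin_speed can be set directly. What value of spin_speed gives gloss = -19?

spin_speed = 12

Substituting into the gloss equation gives gloss = spin_speed - 31.
Solve spin_speed - 31 = -19: spin_speed = (-19 + 31) / 1 = 12.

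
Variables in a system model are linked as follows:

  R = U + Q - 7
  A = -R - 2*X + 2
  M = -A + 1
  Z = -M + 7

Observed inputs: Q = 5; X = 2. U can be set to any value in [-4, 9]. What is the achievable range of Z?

-3 to 10

Substituting into the R equation gives R = U - 2.
Substituting into the A equation gives A = -U.
M becomes U + 1.
Substituting into the Z equation gives Z = -U + 6.
Linear in U, so extremes are at the endpoints: U = -4 gives Z = 10; U = 9 gives Z = -3.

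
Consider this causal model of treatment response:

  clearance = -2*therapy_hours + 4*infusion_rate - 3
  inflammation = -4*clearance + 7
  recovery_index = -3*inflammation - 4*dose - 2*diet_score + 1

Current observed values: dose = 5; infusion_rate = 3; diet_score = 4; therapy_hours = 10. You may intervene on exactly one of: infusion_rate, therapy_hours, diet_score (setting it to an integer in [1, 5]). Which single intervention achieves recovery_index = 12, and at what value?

set therapy_hours = 2

Intervening on infusion_rate: recovery_index = 48*infusion_rate - 324. Reaching 12 requires infusion_rate = 7, outside [1, 5].
Intervening on therapy_hours: with other inputs at their observed values, recovery_index = -24*therapy_hours + 60. Solving for 12 gives therapy_hours = 2, within [1, 5].
Intervening on diet_score: recovery_index = -2*diet_score - 172. Reaching 12 requires diet_score = -92, outside [1, 5].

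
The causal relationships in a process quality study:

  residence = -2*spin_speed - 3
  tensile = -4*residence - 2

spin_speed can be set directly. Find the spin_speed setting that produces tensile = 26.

Substituting into the tensile equation gives tensile = 8*spin_speed + 10.
Solve 8*spin_speed + 10 = 26: spin_speed = (26 - 10) / 8 = 2.

spin_speed = 2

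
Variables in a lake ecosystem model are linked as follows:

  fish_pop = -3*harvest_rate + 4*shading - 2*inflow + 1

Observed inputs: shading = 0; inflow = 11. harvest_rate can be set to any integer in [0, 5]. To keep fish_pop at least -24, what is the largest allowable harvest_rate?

harvest_rate = 1

Substituting into the fish_pop equation gives fish_pop = -3*harvest_rate - 21.
Require -3*harvest_rate - 21 ≥ -24, so harvest_rate ≤ 1.
The largest integer in [0, 5] satisfying this is 1.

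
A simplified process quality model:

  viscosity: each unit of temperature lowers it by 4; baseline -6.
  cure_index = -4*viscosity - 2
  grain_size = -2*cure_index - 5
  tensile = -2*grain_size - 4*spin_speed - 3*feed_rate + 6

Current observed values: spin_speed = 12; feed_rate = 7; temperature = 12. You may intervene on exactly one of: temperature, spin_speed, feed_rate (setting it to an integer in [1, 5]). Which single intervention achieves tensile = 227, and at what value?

set temperature = 3

Intervening on temperature: with other inputs at their observed values, tensile = 64*temperature + 35. Solving for 227 gives temperature = 3, within [1, 5].
Intervening on spin_speed: tensile = -4*spin_speed + 851. Reaching 227 requires spin_speed = 156, outside [1, 5].
Intervening on feed_rate: tensile = -3*feed_rate + 824. Reaching 227 requires feed_rate = 199, outside [1, 5].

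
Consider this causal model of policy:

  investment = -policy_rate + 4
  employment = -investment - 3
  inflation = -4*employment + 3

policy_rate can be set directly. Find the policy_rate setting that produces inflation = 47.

policy_rate = -4

Substituting into the employment equation gives employment = policy_rate - 7.
This gives inflation = -4*policy_rate + 31.
Solve -4*policy_rate + 31 = 47: policy_rate = (47 - 31) / -4 = -4.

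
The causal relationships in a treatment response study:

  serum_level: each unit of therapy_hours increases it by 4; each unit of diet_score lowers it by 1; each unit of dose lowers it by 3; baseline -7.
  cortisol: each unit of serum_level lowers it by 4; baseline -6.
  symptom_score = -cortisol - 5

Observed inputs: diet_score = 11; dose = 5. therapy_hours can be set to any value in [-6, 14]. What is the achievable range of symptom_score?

-227 to 93

Substituting into the serum_level equation gives serum_level = 4*therapy_hours - 33.
Substituting into the cortisol equation gives cortisol = -16*therapy_hours + 126.
This gives symptom_score = 16*therapy_hours - 131.
Linear in therapy_hours, so extremes are at the endpoints: therapy_hours = -6 gives symptom_score = -227; therapy_hours = 14 gives symptom_score = 93.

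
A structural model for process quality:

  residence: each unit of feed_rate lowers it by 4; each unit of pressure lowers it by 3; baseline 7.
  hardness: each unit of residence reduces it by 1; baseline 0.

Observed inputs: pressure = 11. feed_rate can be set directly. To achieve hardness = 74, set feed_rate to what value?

Substituting into the residence equation gives residence = -4*feed_rate - 26.
Substituting into the hardness equation gives hardness = 4*feed_rate + 26.
Solve 4*feed_rate + 26 = 74: feed_rate = (74 - 26) / 4 = 12.

feed_rate = 12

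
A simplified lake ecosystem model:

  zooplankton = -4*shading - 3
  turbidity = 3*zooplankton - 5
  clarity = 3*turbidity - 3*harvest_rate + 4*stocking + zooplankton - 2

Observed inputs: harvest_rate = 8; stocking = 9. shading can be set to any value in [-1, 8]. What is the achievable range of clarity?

-355 to 5

Substituting into the turbidity equation gives turbidity = -12*shading - 14.
Substituting into the clarity equation gives clarity = -40*shading - 35.
Linear in shading, so extremes are at the endpoints: shading = -1 gives clarity = 5; shading = 8 gives clarity = -355.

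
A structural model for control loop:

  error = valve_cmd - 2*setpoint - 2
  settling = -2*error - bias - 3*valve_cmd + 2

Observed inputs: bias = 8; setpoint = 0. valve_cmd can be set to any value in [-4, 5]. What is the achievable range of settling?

Substituting into the error equation gives error = valve_cmd - 2.
This gives settling = -5*valve_cmd - 2.
Linear in valve_cmd, so extremes are at the endpoints: valve_cmd = -4 gives settling = 18; valve_cmd = 5 gives settling = -27.

-27 to 18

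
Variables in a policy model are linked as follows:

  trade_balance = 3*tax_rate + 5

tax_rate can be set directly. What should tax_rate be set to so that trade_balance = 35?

tax_rate = 10

Solve 3*tax_rate + 5 = 35: tax_rate = (35 - 5) / 3 = 10.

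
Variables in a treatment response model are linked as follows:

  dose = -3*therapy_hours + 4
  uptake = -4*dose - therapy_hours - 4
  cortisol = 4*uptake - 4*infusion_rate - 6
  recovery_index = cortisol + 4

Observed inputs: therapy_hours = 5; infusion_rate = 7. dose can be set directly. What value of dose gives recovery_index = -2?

Intervening on dose fixes its value directly, overriding its dependence on therapy_hours.
Substituting into the uptake equation gives uptake = -4*dose - 9.
Substituting into the cortisol equation gives cortisol = -16*dose - 70.
So recovery_index = -16*dose - 66.
Solve -16*dose - 66 = -2: dose = (-2 + 66) / -16 = -4.

dose = -4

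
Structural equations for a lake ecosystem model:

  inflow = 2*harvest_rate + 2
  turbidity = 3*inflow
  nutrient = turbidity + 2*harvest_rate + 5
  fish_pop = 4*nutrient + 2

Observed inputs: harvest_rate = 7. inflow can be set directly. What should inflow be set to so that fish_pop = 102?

Intervening on inflow fixes its value directly, overriding its dependence on harvest_rate.
Substituting into the nutrient equation gives nutrient = 3*inflow + 19.
This gives fish_pop = 12*inflow + 78.
Solve 12*inflow + 78 = 102: inflow = (102 - 78) / 12 = 2.

inflow = 2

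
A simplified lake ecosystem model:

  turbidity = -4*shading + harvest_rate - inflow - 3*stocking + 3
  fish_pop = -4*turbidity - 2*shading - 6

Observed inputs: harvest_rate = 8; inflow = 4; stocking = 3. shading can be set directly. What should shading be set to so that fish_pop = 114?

shading = 8

Substituting into the turbidity equation gives turbidity = -4*shading - 2.
Substituting into the fish_pop equation gives fish_pop = 14*shading + 2.
Solve 14*shading + 2 = 114: shading = (114 - 2) / 14 = 8.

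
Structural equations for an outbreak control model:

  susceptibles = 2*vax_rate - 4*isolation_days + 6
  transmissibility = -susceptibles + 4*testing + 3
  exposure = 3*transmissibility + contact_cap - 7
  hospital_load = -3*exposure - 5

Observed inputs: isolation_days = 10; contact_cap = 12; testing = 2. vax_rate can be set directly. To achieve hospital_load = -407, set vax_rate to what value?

vax_rate = 1

Substituting into the susceptibles equation gives susceptibles = 2*vax_rate - 34.
Substituting into the transmissibility equation gives transmissibility = -2*vax_rate + 45.
Substituting into the exposure equation gives exposure = -6*vax_rate + 140.
Substituting into the hospital_load equation gives hospital_load = 18*vax_rate - 425.
Solve 18*vax_rate - 425 = -407: vax_rate = (-407 + 425) / 18 = 1.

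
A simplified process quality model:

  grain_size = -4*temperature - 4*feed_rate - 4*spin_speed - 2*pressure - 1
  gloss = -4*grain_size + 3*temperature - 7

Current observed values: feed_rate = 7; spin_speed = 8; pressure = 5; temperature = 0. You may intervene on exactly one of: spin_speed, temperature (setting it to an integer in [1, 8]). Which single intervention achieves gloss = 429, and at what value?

set temperature = 8

Intervening on spin_speed: gloss = 16*spin_speed + 149. Reaching 429 requires spin_speed = 35/2, not an integer.
Intervening on temperature: with other inputs at their observed values, gloss = 19*temperature + 277. Solving for 429 gives temperature = 8, within [1, 8].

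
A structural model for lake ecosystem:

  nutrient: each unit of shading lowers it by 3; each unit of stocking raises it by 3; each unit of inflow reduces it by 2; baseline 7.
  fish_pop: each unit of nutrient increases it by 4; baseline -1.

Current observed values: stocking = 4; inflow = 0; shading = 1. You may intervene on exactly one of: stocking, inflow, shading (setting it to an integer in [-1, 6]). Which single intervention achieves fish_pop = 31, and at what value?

set inflow = 4

Intervening on stocking: fish_pop = 12*stocking + 15. Reaching 31 requires stocking = 4/3, not an integer.
Intervening on inflow: with other inputs at their observed values, fish_pop = -8*inflow + 63. Solving for 31 gives inflow = 4, within [-1, 6].
Intervening on shading: fish_pop = -12*shading + 75. Reaching 31 requires shading = 11/3, not an integer.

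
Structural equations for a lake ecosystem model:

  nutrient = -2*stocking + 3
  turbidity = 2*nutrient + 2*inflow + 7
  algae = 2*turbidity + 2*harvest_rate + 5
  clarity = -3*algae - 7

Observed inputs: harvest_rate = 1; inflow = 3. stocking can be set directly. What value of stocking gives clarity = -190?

stocking = -2

Substituting into the turbidity equation gives turbidity = -4*stocking + 19.
algae becomes -8*stocking + 45.
So clarity = 24*stocking - 142.
Solve 24*stocking - 142 = -190: stocking = (-190 + 142) / 24 = -2.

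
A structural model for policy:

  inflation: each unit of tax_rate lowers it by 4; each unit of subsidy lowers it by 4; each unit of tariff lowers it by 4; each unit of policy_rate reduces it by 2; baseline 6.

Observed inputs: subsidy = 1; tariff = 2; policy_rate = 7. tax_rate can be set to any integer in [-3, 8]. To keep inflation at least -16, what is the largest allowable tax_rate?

Substituting into the inflation equation gives inflation = -4*tax_rate - 20.
Require -4*tax_rate - 20 ≥ -16, so tax_rate ≤ -1.
The largest integer in [-3, 8] satisfying this is -1.

tax_rate = -1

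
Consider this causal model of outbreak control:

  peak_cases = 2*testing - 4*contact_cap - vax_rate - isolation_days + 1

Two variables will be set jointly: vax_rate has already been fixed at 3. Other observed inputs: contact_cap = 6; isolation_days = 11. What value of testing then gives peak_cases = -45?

testing = -4

With vax_rate held at 3:
Substituting into the peak_cases equation gives peak_cases = 2*testing - 37.
Solve 2*testing - 37 = -45: testing = (-45 + 37) / 2 = -4.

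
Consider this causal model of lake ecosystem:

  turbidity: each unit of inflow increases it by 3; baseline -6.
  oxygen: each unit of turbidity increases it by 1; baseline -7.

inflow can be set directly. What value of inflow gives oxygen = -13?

Substituting into the oxygen equation gives oxygen = 3*inflow - 13.
Solve 3*inflow - 13 = -13: inflow = (-13 + 13) / 3 = 0.

inflow = 0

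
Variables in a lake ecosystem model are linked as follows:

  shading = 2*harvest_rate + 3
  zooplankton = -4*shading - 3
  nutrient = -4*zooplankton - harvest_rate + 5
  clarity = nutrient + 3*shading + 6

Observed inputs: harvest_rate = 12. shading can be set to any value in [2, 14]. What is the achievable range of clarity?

Intervening on shading fixes its value directly, overriding its dependence on harvest_rate.
Substituting into the nutrient equation gives nutrient = 16*shading + 5.
clarity becomes 19*shading + 11.
Linear in shading, so extremes are at the endpoints: shading = 2 gives clarity = 49; shading = 14 gives clarity = 277.

49 to 277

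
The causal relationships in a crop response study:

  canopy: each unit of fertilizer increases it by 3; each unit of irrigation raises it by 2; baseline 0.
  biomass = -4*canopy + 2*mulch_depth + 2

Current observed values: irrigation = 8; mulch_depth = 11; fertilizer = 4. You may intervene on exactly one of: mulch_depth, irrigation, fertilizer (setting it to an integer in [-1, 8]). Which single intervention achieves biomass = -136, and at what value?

Intervening on mulch_depth: biomass = 2*mulch_depth - 110. Reaching -136 requires mulch_depth = -13, outside [-1, 8].
Intervening on irrigation: biomass = -8*irrigation - 24. Reaching -136 requires irrigation = 14, outside [-1, 8].
Intervening on fertilizer: with other inputs at their observed values, biomass = -12*fertilizer - 40. Solving for -136 gives fertilizer = 8, within [-1, 8].

set fertilizer = 8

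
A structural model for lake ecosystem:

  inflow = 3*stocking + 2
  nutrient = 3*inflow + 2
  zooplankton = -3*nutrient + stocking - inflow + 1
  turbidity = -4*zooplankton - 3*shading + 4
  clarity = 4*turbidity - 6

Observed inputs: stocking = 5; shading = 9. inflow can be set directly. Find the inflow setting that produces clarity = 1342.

inflow = 9

Intervening on inflow fixes its value directly, overriding its dependence on stocking.
Substituting into the zooplankton equation gives zooplankton = -10*inflow.
turbidity becomes 40*inflow - 23.
So clarity = 160*inflow - 98.
Solve 160*inflow - 98 = 1342: inflow = (1342 + 98) / 160 = 9.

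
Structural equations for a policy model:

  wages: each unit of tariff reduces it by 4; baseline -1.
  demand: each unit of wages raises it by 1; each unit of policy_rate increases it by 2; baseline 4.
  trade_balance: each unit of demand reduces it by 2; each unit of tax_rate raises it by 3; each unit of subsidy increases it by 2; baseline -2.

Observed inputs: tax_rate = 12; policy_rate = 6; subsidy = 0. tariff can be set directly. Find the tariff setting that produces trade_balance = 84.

tariff = 10

Substituting into the demand equation gives demand = -4*tariff + 15.
trade_balance becomes 8*tariff + 4.
Solve 8*tariff + 4 = 84: tariff = (84 - 4) / 8 = 10.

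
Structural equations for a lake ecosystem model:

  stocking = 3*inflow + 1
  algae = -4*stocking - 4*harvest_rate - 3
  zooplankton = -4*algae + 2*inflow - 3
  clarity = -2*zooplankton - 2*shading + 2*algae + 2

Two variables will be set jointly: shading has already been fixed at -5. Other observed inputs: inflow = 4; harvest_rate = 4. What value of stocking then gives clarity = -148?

stocking = -1

With shading held at -5:
Intervening on stocking fixes its value directly, overriding its dependence on inflow.
Substituting into the algae equation gives algae = -4*stocking - 19.
Substituting into the zooplankton equation gives zooplankton = 16*stocking + 81.
Substituting into the clarity equation gives clarity = -40*stocking - 188.
Solve -40*stocking - 188 = -148: stocking = (-148 + 188) / -40 = -1.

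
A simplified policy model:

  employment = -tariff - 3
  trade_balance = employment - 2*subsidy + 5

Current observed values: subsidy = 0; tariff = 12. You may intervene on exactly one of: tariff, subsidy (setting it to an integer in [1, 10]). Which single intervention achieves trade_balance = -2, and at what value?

Intervening on tariff: with other inputs at their observed values, trade_balance = -tariff + 2. Solving for -2 gives tariff = 4, within [1, 10].
Intervening on subsidy: trade_balance = -2*subsidy - 10. Reaching -2 requires subsidy = -4, outside [1, 10].

set tariff = 4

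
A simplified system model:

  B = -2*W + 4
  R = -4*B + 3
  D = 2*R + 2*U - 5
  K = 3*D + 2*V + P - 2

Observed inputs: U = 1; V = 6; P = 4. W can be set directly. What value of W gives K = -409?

Substituting into the R equation gives R = 8*W - 13.
D becomes 16*W - 29.
Substituting into the K equation gives K = 48*W - 73.
Solve 48*W - 73 = -409: W = (-409 + 73) / 48 = -7.

W = -7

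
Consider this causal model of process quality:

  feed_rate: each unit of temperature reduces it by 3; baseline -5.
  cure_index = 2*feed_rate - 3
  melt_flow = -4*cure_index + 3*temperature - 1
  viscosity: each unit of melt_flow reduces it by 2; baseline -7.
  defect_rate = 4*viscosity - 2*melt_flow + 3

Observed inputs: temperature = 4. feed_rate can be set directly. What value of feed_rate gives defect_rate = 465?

Intervening on feed_rate fixes its value directly, overriding its dependence on temperature.
Substituting into the melt_flow equation gives melt_flow = -8*feed_rate + 23.
Substituting into the viscosity equation gives viscosity = 16*feed_rate - 53.
Substituting into the defect_rate equation gives defect_rate = 80*feed_rate - 255.
Solve 80*feed_rate - 255 = 465: feed_rate = (465 + 255) / 80 = 9.

feed_rate = 9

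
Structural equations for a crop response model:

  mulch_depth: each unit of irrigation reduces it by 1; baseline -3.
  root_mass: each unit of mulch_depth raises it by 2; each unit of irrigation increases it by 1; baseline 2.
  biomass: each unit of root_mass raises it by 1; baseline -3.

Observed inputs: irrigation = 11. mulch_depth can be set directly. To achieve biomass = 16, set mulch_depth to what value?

mulch_depth = 3

Intervening on mulch_depth fixes its value directly, overriding its dependence on irrigation.
Substituting into the root_mass equation gives root_mass = 2*mulch_depth + 13.
This gives biomass = 2*mulch_depth + 10.
Solve 2*mulch_depth + 10 = 16: mulch_depth = (16 - 10) / 2 = 3.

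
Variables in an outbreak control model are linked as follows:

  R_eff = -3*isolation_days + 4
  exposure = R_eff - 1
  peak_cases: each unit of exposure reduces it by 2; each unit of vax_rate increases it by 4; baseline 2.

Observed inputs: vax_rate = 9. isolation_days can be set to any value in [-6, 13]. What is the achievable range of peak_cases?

Substituting into the exposure equation gives exposure = -3*isolation_days + 3.
peak_cases becomes 6*isolation_days + 32.
Linear in isolation_days, so extremes are at the endpoints: isolation_days = -6 gives peak_cases = -4; isolation_days = 13 gives peak_cases = 110.

-4 to 110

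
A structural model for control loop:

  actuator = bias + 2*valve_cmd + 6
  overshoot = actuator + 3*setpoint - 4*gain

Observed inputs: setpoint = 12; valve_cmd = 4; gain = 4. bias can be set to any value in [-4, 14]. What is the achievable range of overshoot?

Substituting into the actuator equation gives actuator = bias + 14.
overshoot becomes bias + 34.
Linear in bias, so extremes are at the endpoints: bias = -4 gives overshoot = 30; bias = 14 gives overshoot = 48.

30 to 48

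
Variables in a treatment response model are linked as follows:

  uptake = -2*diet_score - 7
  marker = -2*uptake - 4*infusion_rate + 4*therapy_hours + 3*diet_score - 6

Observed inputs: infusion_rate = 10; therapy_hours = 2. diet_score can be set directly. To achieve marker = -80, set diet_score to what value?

Substituting into the marker equation gives marker = 7*diet_score - 24.
Solve 7*diet_score - 24 = -80: diet_score = (-80 + 24) / 7 = -8.

diet_score = -8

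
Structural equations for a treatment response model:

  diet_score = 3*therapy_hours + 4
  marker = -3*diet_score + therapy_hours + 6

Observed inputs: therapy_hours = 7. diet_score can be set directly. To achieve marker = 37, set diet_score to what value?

Intervening on diet_score fixes its value directly, overriding its dependence on therapy_hours.
Substituting into the marker equation gives marker = -3*diet_score + 13.
Solve -3*diet_score + 13 = 37: diet_score = (37 - 13) / -3 = -8.

diet_score = -8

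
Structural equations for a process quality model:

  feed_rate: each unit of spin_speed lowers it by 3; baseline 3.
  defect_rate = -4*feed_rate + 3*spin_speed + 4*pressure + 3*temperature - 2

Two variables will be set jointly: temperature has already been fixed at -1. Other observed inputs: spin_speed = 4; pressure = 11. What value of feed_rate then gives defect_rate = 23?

With temperature held at -1:
Intervening on feed_rate fixes its value directly, overriding its dependence on spin_speed.
Substituting into the defect_rate equation gives defect_rate = -4*feed_rate + 51.
Solve -4*feed_rate + 51 = 23: feed_rate = (23 - 51) / -4 = 7.

feed_rate = 7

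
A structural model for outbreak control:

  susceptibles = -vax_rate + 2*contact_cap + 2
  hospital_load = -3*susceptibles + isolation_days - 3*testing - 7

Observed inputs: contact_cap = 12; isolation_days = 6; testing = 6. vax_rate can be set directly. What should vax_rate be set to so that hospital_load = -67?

Substituting into the susceptibles equation gives susceptibles = -vax_rate + 26.
This gives hospital_load = 3*vax_rate - 97.
Solve 3*vax_rate - 97 = -67: vax_rate = (-67 + 97) / 3 = 10.

vax_rate = 10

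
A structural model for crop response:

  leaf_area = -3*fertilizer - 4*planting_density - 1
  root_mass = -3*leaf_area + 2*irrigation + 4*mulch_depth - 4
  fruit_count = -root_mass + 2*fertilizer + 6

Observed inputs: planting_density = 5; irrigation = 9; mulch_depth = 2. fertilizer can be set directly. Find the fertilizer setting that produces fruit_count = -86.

Substituting into the leaf_area equation gives leaf_area = -3*fertilizer - 21.
Substituting into the root_mass equation gives root_mass = 9*fertilizer + 85.
Substituting into the fruit_count equation gives fruit_count = -7*fertilizer - 79.
Solve -7*fertilizer - 79 = -86: fertilizer = (-86 + 79) / -7 = 1.

fertilizer = 1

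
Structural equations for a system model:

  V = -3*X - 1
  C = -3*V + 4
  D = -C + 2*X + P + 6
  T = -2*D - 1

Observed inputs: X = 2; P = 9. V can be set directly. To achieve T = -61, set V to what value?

Intervening on V fixes its value directly, overriding its dependence on X.
Substituting into the D equation gives D = 3*V + 15.
Substituting into the T equation gives T = -6*V - 31.
Solve -6*V - 31 = -61: V = (-61 + 31) / -6 = 5.

V = 5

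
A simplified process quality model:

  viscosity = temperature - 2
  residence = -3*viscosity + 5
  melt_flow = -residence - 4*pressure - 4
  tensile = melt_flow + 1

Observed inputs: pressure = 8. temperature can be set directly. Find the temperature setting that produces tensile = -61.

Substituting into the residence equation gives residence = -3*temperature + 11.
Substituting into the melt_flow equation gives melt_flow = 3*temperature - 47.
This gives tensile = 3*temperature - 46.
Solve 3*temperature - 46 = -61: temperature = (-61 + 46) / 3 = -5.

temperature = -5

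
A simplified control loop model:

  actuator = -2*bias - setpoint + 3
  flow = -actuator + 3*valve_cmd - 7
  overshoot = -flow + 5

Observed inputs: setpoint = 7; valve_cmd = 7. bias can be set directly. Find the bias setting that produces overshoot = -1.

bias = -6

Substituting into the actuator equation gives actuator = -2*bias - 4.
This gives flow = 2*bias + 18.
Substituting into the overshoot equation gives overshoot = -2*bias - 13.
Solve -2*bias - 13 = -1: bias = (-1 + 13) / -2 = -6.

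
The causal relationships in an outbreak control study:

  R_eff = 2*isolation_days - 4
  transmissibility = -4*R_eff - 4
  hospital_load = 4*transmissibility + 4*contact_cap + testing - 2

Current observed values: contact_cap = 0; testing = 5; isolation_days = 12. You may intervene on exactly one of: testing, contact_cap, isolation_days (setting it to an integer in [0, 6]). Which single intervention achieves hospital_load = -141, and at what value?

Intervening on testing: hospital_load = testing - 338. Reaching -141 requires testing = 197, outside [0, 6].
Intervening on contact_cap: hospital_load = 4*contact_cap - 333. Reaching -141 requires contact_cap = 48, outside [0, 6].
Intervening on isolation_days: with other inputs at their observed values, hospital_load = -32*isolation_days + 51. Solving for -141 gives isolation_days = 6, within [0, 6].

set isolation_days = 6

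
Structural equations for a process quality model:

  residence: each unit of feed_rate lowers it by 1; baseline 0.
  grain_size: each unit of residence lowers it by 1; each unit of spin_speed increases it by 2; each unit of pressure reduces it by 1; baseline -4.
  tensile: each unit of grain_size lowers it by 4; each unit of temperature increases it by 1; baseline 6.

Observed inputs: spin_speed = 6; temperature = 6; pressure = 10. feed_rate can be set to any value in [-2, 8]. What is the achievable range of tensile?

Substituting into the grain_size equation gives grain_size = feed_rate - 2.
Substituting into the tensile equation gives tensile = -4*feed_rate + 20.
Linear in feed_rate, so extremes are at the endpoints: feed_rate = -2 gives tensile = 28; feed_rate = 8 gives tensile = -12.

-12 to 28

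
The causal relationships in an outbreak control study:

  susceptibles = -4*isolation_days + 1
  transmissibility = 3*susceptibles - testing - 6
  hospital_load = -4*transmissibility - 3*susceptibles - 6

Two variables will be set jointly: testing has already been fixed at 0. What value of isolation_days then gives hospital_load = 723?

isolation_days = 12

With testing held at 0:
Substituting into the transmissibility equation gives transmissibility = -12*isolation_days - 3.
hospital_load becomes 60*isolation_days + 3.
Solve 60*isolation_days + 3 = 723: isolation_days = (723 - 3) / 60 = 12.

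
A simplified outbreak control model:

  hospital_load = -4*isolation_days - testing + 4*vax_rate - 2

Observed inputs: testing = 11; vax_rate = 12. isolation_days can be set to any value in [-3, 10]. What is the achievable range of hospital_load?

-5 to 47

Substituting into the hospital_load equation gives hospital_load = -4*isolation_days + 35.
Linear in isolation_days, so extremes are at the endpoints: isolation_days = -3 gives hospital_load = 47; isolation_days = 10 gives hospital_load = -5.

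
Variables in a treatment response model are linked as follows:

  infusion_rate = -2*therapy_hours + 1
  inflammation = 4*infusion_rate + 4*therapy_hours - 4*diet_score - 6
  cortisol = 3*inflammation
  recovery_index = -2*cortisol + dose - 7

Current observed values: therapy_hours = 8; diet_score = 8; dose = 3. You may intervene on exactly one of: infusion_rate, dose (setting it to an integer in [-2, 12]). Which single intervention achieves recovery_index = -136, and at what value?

Intervening on infusion_rate: with other inputs at their observed values, recovery_index = -24*infusion_rate + 32. Solving for -136 gives infusion_rate = 7, within [-2, 12].
Intervening on dose: recovery_index = dose + 389. Reaching -136 requires dose = -525, outside [-2, 12].

set infusion_rate = 7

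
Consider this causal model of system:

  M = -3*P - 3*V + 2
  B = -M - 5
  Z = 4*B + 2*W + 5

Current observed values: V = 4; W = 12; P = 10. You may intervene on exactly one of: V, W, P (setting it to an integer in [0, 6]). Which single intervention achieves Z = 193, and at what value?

Intervening on V: with other inputs at their observed values, Z = 12*V + 121. Solving for 193 gives V = 6, within [0, 6].
Intervening on W: Z = 2*W + 145. Reaching 193 requires W = 24, outside [0, 6].
Intervening on P: Z = 12*P + 49. Reaching 193 requires P = 12, outside [0, 6].

set V = 6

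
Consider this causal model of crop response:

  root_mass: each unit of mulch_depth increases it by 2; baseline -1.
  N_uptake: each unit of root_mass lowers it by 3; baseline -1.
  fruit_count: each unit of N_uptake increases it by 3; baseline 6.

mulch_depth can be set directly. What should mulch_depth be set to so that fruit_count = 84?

Substituting into the N_uptake equation gives N_uptake = -6*mulch_depth + 2.
Substituting into the fruit_count equation gives fruit_count = -18*mulch_depth + 12.
Solve -18*mulch_depth + 12 = 84: mulch_depth = (84 - 12) / -18 = -4.

mulch_depth = -4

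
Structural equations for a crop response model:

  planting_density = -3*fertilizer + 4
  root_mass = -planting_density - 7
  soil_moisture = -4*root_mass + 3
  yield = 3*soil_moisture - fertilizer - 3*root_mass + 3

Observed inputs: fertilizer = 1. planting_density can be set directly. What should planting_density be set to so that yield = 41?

planting_density = -5

Intervening on planting_density fixes its value directly, overriding its dependence on fertilizer.
Substituting into the soil_moisture equation gives soil_moisture = 4*planting_density + 31.
So yield = 15*planting_density + 116.
Solve 15*planting_density + 116 = 41: planting_density = (41 - 116) / 15 = -5.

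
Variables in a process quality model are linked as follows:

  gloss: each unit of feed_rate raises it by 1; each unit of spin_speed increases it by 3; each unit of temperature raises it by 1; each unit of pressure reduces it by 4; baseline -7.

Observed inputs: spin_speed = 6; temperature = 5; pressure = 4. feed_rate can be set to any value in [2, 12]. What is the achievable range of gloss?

Substituting into the gloss equation gives gloss = feed_rate.
Linear in feed_rate, so extremes are at the endpoints: feed_rate = 2 gives gloss = 2; feed_rate = 12 gives gloss = 12.

2 to 12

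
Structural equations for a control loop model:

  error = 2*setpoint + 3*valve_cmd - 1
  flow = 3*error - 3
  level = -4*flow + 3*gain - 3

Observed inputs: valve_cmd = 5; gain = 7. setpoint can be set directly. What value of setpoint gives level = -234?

Substituting into the error equation gives error = 2*setpoint + 14.
Substituting into the flow equation gives flow = 6*setpoint + 39.
Substituting into the level equation gives level = -24*setpoint - 138.
Solve -24*setpoint - 138 = -234: setpoint = (-234 + 138) / -24 = 4.

setpoint = 4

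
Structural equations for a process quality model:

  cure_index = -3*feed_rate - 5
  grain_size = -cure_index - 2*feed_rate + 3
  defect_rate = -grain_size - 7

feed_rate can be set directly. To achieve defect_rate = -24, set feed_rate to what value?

Substituting into the grain_size equation gives grain_size = feed_rate + 8.
Substituting into the defect_rate equation gives defect_rate = -feed_rate - 15.
Solve -feed_rate - 15 = -24: feed_rate = (-24 + 15) / -1 = 9.

feed_rate = 9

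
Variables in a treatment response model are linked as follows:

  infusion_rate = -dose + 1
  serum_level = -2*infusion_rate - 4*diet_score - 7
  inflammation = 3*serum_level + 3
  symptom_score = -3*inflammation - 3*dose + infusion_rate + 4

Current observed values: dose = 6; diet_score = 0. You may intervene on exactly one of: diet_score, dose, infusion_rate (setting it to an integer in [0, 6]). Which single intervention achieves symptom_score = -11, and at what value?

set dose = 4

Intervening on diet_score: symptom_score = 36*diet_score - 55. Reaching -11 requires diet_score = 11/9, not an integer.
Intervening on dose: with other inputs at their observed values, symptom_score = -22*dose + 77. Solving for -11 gives dose = 4, within [0, 6].
Intervening on infusion_rate: symptom_score = 19*infusion_rate + 40. Reaching -11 requires infusion_rate = -51/19, not an integer.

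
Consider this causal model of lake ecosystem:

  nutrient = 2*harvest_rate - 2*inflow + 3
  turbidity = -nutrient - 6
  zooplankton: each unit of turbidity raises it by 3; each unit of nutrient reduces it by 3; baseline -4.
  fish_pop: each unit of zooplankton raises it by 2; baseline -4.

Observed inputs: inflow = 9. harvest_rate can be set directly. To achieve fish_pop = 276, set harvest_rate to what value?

Substituting into the nutrient equation gives nutrient = 2*harvest_rate - 15.
This gives turbidity = -2*harvest_rate + 9.
Substituting into the zooplankton equation gives zooplankton = -12*harvest_rate + 68.
Substituting into the fish_pop equation gives fish_pop = -24*harvest_rate + 132.
Solve -24*harvest_rate + 132 = 276: harvest_rate = (276 - 132) / -24 = -6.

harvest_rate = -6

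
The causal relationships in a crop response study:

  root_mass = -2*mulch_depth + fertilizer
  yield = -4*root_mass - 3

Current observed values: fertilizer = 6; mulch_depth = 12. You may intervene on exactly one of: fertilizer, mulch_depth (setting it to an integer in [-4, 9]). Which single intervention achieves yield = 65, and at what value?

Intervening on fertilizer: with other inputs at their observed values, yield = -4*fertilizer + 93. Solving for 65 gives fertilizer = 7, within [-4, 9].
Intervening on mulch_depth: yield = 8*mulch_depth - 27. Reaching 65 requires mulch_depth = 23/2, not an integer.

set fertilizer = 7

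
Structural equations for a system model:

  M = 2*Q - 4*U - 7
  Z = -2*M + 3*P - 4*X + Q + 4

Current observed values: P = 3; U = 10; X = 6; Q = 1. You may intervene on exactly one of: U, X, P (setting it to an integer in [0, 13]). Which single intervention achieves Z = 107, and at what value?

set P = 12

Intervening on U: Z = 8*U. Reaching 107 requires U = 107/8, not an integer.
Intervening on X: Z = -4*X + 104. Reaching 107 requires X = -3/4, not an integer.
Intervening on P: with other inputs at their observed values, Z = 3*P + 71. Solving for 107 gives P = 12, within [0, 13].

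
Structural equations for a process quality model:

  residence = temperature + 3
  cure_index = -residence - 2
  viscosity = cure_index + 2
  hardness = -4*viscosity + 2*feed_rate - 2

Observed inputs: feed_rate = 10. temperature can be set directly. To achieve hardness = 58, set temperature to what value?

Substituting into the cure_index equation gives cure_index = -temperature - 5.
Substituting into the viscosity equation gives viscosity = -temperature - 3.
Substituting into the hardness equation gives hardness = 4*temperature + 30.
Solve 4*temperature + 30 = 58: temperature = (58 - 30) / 4 = 7.

temperature = 7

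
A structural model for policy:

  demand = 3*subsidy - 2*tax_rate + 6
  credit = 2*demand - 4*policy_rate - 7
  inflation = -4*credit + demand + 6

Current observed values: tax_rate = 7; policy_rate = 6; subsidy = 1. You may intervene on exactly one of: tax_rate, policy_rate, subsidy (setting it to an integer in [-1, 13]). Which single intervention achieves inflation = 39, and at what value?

Intervening on tax_rate: inflation = 14*tax_rate + 67. Reaching 39 requires tax_rate = -2, outside [-1, 13].
Intervening on policy_rate: inflation = 16*policy_rate + 69. Reaching 39 requires policy_rate = -15/8, not an integer.
Intervening on subsidy: with other inputs at their observed values, inflation = -21*subsidy + 186. Solving for 39 gives subsidy = 7, within [-1, 13].

set subsidy = 7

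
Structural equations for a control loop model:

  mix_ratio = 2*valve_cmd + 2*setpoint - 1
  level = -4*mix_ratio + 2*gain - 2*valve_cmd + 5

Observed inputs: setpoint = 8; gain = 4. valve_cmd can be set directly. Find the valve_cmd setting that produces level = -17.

Substituting into the mix_ratio equation gives mix_ratio = 2*valve_cmd + 15.
Substituting into the level equation gives level = -10*valve_cmd - 47.
Solve -10*valve_cmd - 47 = -17: valve_cmd = (-17 + 47) / -10 = -3.

valve_cmd = -3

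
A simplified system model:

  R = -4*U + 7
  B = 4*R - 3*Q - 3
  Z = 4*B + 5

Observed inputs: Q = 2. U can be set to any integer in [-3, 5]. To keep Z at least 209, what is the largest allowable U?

U = -2

Substituting into the B equation gives B = -16*U + 19.
Substituting into the Z equation gives Z = -64*U + 81.
Require -64*U + 81 ≥ 209, so U ≤ -2.
The largest integer in [-3, 5] satisfying this is -2.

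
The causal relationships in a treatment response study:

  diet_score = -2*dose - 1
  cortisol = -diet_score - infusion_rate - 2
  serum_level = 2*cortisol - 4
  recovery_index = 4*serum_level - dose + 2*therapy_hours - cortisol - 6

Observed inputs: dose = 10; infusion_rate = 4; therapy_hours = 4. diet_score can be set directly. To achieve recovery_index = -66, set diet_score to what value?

diet_score = 0

Intervening on diet_score fixes its value directly, overriding its dependence on dose.
Substituting into the cortisol equation gives cortisol = -diet_score - 6.
So serum_level = -2*diet_score - 16.
Substituting into the recovery_index equation gives recovery_index = -7*diet_score - 66.
Solve -7*diet_score - 66 = -66: diet_score = (-66 + 66) / -7 = 0.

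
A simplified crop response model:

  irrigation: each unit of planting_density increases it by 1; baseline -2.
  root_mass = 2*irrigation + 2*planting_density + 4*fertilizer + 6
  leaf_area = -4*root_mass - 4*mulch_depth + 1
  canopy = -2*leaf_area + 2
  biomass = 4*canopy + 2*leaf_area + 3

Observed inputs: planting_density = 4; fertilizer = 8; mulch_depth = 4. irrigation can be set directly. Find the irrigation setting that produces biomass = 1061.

Intervening on irrigation fixes its value directly, overriding its dependence on planting_density.
Substituting into the root_mass equation gives root_mass = 2*irrigation + 46.
So leaf_area = -8*irrigation - 199.
Substituting into the canopy equation gives canopy = 16*irrigation + 400.
Substituting into the biomass equation gives biomass = 48*irrigation + 1205.
Solve 48*irrigation + 1205 = 1061: irrigation = (1061 - 1205) / 48 = -3.

irrigation = -3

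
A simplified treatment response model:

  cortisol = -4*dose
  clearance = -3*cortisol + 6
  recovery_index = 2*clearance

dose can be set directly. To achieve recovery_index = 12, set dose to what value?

dose = 0

Substituting into the clearance equation gives clearance = 12*dose + 6.
Substituting into the recovery_index equation gives recovery_index = 24*dose + 12.
Solve 24*dose + 12 = 12: dose = (12 - 12) / 24 = 0.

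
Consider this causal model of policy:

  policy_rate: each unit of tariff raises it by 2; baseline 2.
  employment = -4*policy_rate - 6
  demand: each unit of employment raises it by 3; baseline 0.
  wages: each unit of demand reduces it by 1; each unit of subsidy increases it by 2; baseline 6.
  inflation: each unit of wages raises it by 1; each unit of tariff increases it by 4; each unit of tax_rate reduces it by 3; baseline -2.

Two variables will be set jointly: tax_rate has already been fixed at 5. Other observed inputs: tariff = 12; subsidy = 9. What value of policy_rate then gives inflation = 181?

policy_rate = 9

With tax_rate held at 5:
Intervening on policy_rate fixes its value directly, overriding its dependence on tariff.
Substituting into the demand equation gives demand = -12*policy_rate - 18.
wages becomes 12*policy_rate + 42.
Substituting into the inflation equation gives inflation = 12*policy_rate + 73.
Solve 12*policy_rate + 73 = 181: policy_rate = (181 - 73) / 12 = 9.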